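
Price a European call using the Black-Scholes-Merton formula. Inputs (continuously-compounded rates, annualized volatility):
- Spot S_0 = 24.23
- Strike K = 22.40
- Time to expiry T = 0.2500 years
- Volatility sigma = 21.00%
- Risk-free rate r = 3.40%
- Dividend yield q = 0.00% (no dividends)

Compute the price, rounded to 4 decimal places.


d1 = (ln(S/K) + (r - q + 0.5*sigma^2) * T) / (sigma * sqrt(T)) = 0.88136263
d2 = d1 - sigma * sqrt(T) = 0.77636263
exp(-rT) = 0.99153602; exp(-qT) = 1.00000000
C = S_0 * exp(-qT) * N(d1) - K * exp(-rT) * N(d2)
N(d1) = 0.81093921; N(d2) = 0.78123255
C = 24.2300 * 1.00000000 * 0.81093921 - 22.4000 * 0.99153602 * 0.78123255 = 2.2976

Answer: Price = 2.2976


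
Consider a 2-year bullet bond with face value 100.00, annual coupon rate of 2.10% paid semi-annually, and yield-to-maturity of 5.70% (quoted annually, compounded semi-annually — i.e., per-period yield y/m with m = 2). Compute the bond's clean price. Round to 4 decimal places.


Answer: Price = 93.2852

Derivation:
Coupon per period c = face * coupon_rate / m = 1.050000
Periods per year m = 2; per-period yield y/m = 0.028500
Number of cashflows N = 4
Cashflows (t years, CF_t, discount factor 1/(1+y/m)^(m*t), PV):
  t = 0.5000: CF_t = 1.050000, DF = 0.972290, PV = 1.020904
  t = 1.0000: CF_t = 1.050000, DF = 0.945347, PV = 0.992615
  t = 1.5000: CF_t = 1.050000, DF = 0.919152, PV = 0.965109
  t = 2.0000: CF_t = 101.050000, DF = 0.893682, PV = 90.306526
Price P = sum_t PV_t = 93.285154


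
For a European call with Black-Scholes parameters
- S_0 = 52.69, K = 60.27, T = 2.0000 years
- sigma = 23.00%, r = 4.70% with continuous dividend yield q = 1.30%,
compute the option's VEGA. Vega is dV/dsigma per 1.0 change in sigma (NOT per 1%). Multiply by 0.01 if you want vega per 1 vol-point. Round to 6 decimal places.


Answer: Vega = 28.939236

Derivation:
d1 = -0.0415310968; d2 = -0.3668002161
phi(d1) = 0.3985983745; exp(-qT) = 0.9743350896; exp(-rT) = 0.9102827622
Vega = S * exp(-qT) * phi(d1) * sqrt(T) = 52.6900 * 0.9743350896 * 0.3985983745 * 1.4142135624 = 28.939236


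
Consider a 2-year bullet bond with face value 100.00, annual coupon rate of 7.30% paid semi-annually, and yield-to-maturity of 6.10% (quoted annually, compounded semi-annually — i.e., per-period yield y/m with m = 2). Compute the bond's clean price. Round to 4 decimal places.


Coupon per period c = face * coupon_rate / m = 3.650000
Periods per year m = 2; per-period yield y/m = 0.030500
Number of cashflows N = 4
Cashflows (t years, CF_t, discount factor 1/(1+y/m)^(m*t), PV):
  t = 0.5000: CF_t = 3.650000, DF = 0.970403, PV = 3.541970
  t = 1.0000: CF_t = 3.650000, DF = 0.941681, PV = 3.437137
  t = 1.5000: CF_t = 3.650000, DF = 0.913810, PV = 3.335407
  t = 2.0000: CF_t = 103.650000, DF = 0.886764, PV = 91.913081
Price P = sum_t PV_t = 102.227595

Answer: Price = 102.2276


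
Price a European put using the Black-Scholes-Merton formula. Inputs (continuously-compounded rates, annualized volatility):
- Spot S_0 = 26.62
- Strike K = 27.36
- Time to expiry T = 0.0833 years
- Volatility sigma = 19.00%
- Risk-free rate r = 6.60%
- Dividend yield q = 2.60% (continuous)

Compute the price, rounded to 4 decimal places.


Answer: Price = 0.9677

Derivation:
d1 = (ln(S/K) + (r - q + 0.5*sigma^2) * T) / (sigma * sqrt(T)) = -0.41183123
d2 = d1 - sigma * sqrt(T) = -0.46666854
exp(-rT) = 0.99451729; exp(-qT) = 0.99783654
P = K * exp(-rT) * N(-d2) - S_0 * exp(-qT) * N(-d1)
N(-d1) = 0.65976844; N(-d2) = 0.67963148
P = 27.3600 * 0.99451729 * 0.67963148 - 26.6200 * 0.99783654 * 0.65976844 = 0.9677


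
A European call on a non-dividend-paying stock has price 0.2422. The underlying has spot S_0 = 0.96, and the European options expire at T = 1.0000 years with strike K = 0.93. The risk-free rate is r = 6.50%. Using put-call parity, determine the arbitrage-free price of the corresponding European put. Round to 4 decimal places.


Answer: Put price = 0.1537

Derivation:
Put-call parity: C - P = S_0 * exp(-qT) - K * exp(-rT).
S_0 * exp(-qT) = 0.9600 * 1.00000000 = 0.96000000
K * exp(-rT) = 0.9300 * 0.93706746 = 0.87147274
P = C - S*exp(-qT) + K*exp(-rT)
P = 0.2422 - 0.96000000 + 0.87147274 = 0.1537


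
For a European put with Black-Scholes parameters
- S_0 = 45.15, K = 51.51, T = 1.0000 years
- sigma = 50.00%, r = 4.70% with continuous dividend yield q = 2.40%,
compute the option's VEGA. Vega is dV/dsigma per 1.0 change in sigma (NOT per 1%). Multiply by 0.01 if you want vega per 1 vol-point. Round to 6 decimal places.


d1 = 0.0324286326; d2 = -0.4675713674
phi(d1) = 0.3987325685; exp(-qT) = 0.9762857098; exp(-rT) = 0.9540873976
Vega = S * exp(-qT) * phi(d1) * sqrt(T) = 45.1500 * 0.9762857098 * 0.3987325685 * 1.0000000000 = 17.575852

Answer: Vega = 17.575852


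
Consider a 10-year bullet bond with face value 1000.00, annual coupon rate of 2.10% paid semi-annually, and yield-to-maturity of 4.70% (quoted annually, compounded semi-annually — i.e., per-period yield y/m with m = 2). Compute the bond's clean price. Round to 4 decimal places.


Coupon per period c = face * coupon_rate / m = 10.500000
Periods per year m = 2; per-period yield y/m = 0.023500
Number of cashflows N = 20
Cashflows (t years, CF_t, discount factor 1/(1+y/m)^(m*t), PV):
  t = 0.5000: CF_t = 10.500000, DF = 0.977040, PV = 10.258915
  t = 1.0000: CF_t = 10.500000, DF = 0.954606, PV = 10.023366
  t = 1.5000: CF_t = 10.500000, DF = 0.932688, PV = 9.793226
  t = 2.0000: CF_t = 10.500000, DF = 0.911273, PV = 9.568369
  t = 2.5000: CF_t = 10.500000, DF = 0.890350, PV = 9.348675
  t = 3.0000: CF_t = 10.500000, DF = 0.869907, PV = 9.134025
  t = 3.5000: CF_t = 10.500000, DF = 0.849934, PV = 8.924304
  t = 4.0000: CF_t = 10.500000, DF = 0.830419, PV = 8.719398
  t = 4.5000: CF_t = 10.500000, DF = 0.811352, PV = 8.519197
  t = 5.0000: CF_t = 10.500000, DF = 0.792723, PV = 8.323593
  t = 5.5000: CF_t = 10.500000, DF = 0.774522, PV = 8.132480
  t = 6.0000: CF_t = 10.500000, DF = 0.756739, PV = 7.945754
  t = 6.5000: CF_t = 10.500000, DF = 0.739363, PV = 7.763316
  t = 7.0000: CF_t = 10.500000, DF = 0.722387, PV = 7.585067
  t = 7.5000: CF_t = 10.500000, DF = 0.705801, PV = 7.410911
  t = 8.0000: CF_t = 10.500000, DF = 0.689596, PV = 7.240753
  t = 8.5000: CF_t = 10.500000, DF = 0.673762, PV = 7.074502
  t = 9.0000: CF_t = 10.500000, DF = 0.658292, PV = 6.912069
  t = 9.5000: CF_t = 10.500000, DF = 0.643178, PV = 6.753365
  t = 10.0000: CF_t = 1010.500000, DF = 0.628410, PV = 635.008265
Price P = sum_t PV_t = 794.439553

Answer: Price = 794.4396


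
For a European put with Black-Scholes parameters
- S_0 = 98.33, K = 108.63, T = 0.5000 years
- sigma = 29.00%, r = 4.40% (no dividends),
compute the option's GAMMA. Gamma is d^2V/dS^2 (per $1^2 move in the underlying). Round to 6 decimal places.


Answer: Gamma = 0.019046

Derivation:
d1 = -0.2759835019; d2 = -0.4810444685
phi(d1) = 0.3840348482; exp(-qT) = 1.0000000000; exp(-rT) = 0.9782402351
Gamma = exp(-qT) * phi(d1) / (S * sigma * sqrt(T)) = 1.0000000000 * 0.3840348482 / (98.3300 * 0.2900 * 0.7071067812) = 0.019046


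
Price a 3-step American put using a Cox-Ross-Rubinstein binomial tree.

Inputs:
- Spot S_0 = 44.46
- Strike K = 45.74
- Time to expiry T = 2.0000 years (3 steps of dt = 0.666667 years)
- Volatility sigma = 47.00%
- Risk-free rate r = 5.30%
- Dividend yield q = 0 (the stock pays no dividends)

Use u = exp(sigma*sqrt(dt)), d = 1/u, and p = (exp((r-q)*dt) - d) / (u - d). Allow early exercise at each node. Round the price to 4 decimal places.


Answer: Price = V(0,0) = 10.8291

Derivation:
dt = T/N = 0.666667
u = exp(sigma*sqrt(dt)) = 1.467783; d = 1/u = 0.681299
p = (exp((r-q)*dt) - d) / (u - d) = 0.450951
Discount per step: exp(-r*dt) = 0.965284
Stock lattice S(k, i) with i counting down-moves:
  k=0: S(0,0) = 44.4600
  k=1: S(1,0) = 65.2577; S(1,1) = 30.2906
  k=2: S(2,0) = 95.7841; S(2,1) = 44.4600; S(2,2) = 20.6369
  k=3: S(3,0) = 140.5903; S(3,1) = 65.2577; S(3,2) = 30.2906; S(3,3) = 14.0599
Terminal payoffs V(N, i) = max(K - S_T, 0):
  V(3,0) = 0.000000; V(3,1) = 0.000000; V(3,2) = 15.449428; V(3,3) = 31.680058
Backward induction: V(k, i) = exp(-r*dt) * [p * V(k+1, i) + (1-p) * V(k+1, i+1)]; then take max(V_cont, immediate exercise) for American.
  V(2,0) = exp(-r*dt) * [p*0.000000 + (1-p)*0.000000] = 0.000000; exercise = 0.000000; V(2,0) = max -> 0.000000
  V(2,1) = exp(-r*dt) * [p*0.000000 + (1-p)*15.449428] = 8.188015; exercise = 1.280000; V(2,1) = max -> 8.188015
  V(2,2) = exp(-r*dt) * [p*15.449428 + (1-p)*31.680058] = 23.515123; exercise = 25.103051; V(2,2) = max -> 25.103051
  V(1,0) = exp(-r*dt) * [p*0.000000 + (1-p)*8.188015] = 4.339552; exercise = 0.000000; V(1,0) = max -> 4.339552
  V(1,1) = exp(-r*dt) * [p*8.188015 + (1-p)*25.103051] = 16.868527; exercise = 15.449428; V(1,1) = max -> 16.868527
  V(0,0) = exp(-r*dt) * [p*4.339552 + (1-p)*16.868527] = 10.829107; exercise = 1.280000; V(0,0) = max -> 10.829107


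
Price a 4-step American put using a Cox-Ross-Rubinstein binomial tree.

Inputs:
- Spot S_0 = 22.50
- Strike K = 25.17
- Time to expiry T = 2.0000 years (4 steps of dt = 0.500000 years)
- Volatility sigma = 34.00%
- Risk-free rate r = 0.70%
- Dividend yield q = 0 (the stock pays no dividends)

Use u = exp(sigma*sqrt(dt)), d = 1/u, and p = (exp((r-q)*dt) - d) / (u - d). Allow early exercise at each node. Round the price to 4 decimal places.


dt = T/N = 0.500000
u = exp(sigma*sqrt(dt)) = 1.271778; d = 1/u = 0.786300
p = (exp((r-q)*dt) - d) / (u - d) = 0.447406
Discount per step: exp(-r*dt) = 0.996506
Stock lattice S(k, i) with i counting down-moves:
  k=0: S(0,0) = 22.5000
  k=1: S(1,0) = 28.6150; S(1,1) = 17.6918
  k=2: S(2,0) = 36.3920; S(2,1) = 22.5000; S(2,2) = 13.9110
  k=3: S(3,0) = 46.2825; S(3,1) = 28.6150; S(3,2) = 17.6918; S(3,3) = 10.9383
  k=4: S(4,0) = 58.8611; S(4,1) = 36.3920; S(4,2) = 22.5000; S(4,3) = 13.9110; S(4,4) = 8.6008
Terminal payoffs V(N, i) = max(K - S_T, 0):
  V(4,0) = 0.000000; V(4,1) = 0.000000; V(4,2) = 2.670000; V(4,3) = 11.258961; V(4,4) = 16.569244
Backward induction: V(k, i) = exp(-r*dt) * [p * V(k+1, i) + (1-p) * V(k+1, i+1)]; then take max(V_cont, immediate exercise) for American.
  V(3,0) = exp(-r*dt) * [p*0.000000 + (1-p)*0.000000] = 0.000000; exercise = 0.000000; V(3,0) = max -> 0.000000
  V(3,1) = exp(-r*dt) * [p*0.000000 + (1-p)*2.670000] = 1.470272; exercise = 0.000000; V(3,1) = max -> 1.470272
  V(3,2) = exp(-r*dt) * [p*2.670000 + (1-p)*11.258961] = 7.390299; exercise = 7.478240; V(3,2) = max -> 7.478240
  V(3,3) = exp(-r*dt) * [p*11.258961 + (1-p)*16.569244] = 14.143803; exercise = 14.231744; V(3,3) = max -> 14.231744
  V(2,0) = exp(-r*dt) * [p*0.000000 + (1-p)*1.470272] = 0.809625; exercise = 0.000000; V(2,0) = max -> 0.809625
  V(2,1) = exp(-r*dt) * [p*1.470272 + (1-p)*7.478240] = 4.773504; exercise = 2.670000; V(2,1) = max -> 4.773504
  V(2,2) = exp(-r*dt) * [p*7.478240 + (1-p)*14.231744] = 11.171020; exercise = 11.258961; V(2,2) = max -> 11.258961
  V(1,0) = exp(-r*dt) * [p*0.809625 + (1-p)*4.773504] = 2.989560; exercise = 0.000000; V(1,0) = max -> 2.989560
  V(1,1) = exp(-r*dt) * [p*4.773504 + (1-p)*11.258961] = 8.328130; exercise = 7.478240; V(1,1) = max -> 8.328130
  V(0,0) = exp(-r*dt) * [p*2.989560 + (1-p)*8.328130] = 5.918871; exercise = 2.670000; V(0,0) = max -> 5.918871

Answer: Price = V(0,0) = 5.9189


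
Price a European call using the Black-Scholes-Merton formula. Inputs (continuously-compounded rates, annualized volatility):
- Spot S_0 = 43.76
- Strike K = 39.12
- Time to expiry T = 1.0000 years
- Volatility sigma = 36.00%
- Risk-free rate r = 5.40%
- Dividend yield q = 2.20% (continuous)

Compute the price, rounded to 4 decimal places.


Answer: Price = 9.0219

Derivation:
d1 = (ln(S/K) + (r - q + 0.5*sigma^2) * T) / (sigma * sqrt(T)) = 0.58023976
d2 = d1 - sigma * sqrt(T) = 0.22023976
exp(-rT) = 0.94743211; exp(-qT) = 0.97824024
C = S_0 * exp(-qT) * N(d1) - K * exp(-rT) * N(d2)
N(d1) = 0.71912353; N(d2) = 0.58715778
C = 43.7600 * 0.97824024 * 0.71912353 - 39.1200 * 0.94743211 * 0.58715778 = 9.0219


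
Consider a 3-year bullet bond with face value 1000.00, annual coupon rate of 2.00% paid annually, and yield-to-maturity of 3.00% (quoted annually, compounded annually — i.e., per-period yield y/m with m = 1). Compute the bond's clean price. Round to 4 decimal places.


Answer: Price = 971.7139

Derivation:
Coupon per period c = face * coupon_rate / m = 20.000000
Periods per year m = 1; per-period yield y/m = 0.030000
Number of cashflows N = 3
Cashflows (t years, CF_t, discount factor 1/(1+y/m)^(m*t), PV):
  t = 1.0000: CF_t = 20.000000, DF = 0.970874, PV = 19.417476
  t = 2.0000: CF_t = 20.000000, DF = 0.942596, PV = 18.851918
  t = 3.0000: CF_t = 1020.000000, DF = 0.915142, PV = 933.444493
Price P = sum_t PV_t = 971.713886


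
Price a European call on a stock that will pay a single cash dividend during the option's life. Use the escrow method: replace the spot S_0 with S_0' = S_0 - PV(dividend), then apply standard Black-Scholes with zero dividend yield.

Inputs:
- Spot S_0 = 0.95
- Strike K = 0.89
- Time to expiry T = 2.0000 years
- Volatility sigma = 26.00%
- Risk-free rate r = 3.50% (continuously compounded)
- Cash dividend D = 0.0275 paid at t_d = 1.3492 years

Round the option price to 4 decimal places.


Answer: Price = 0.1802

Derivation:
PV(D) = D * exp(-r * t_d) = 0.0275 * 0.95387561 = 0.02623158
S_0' = S_0 - PV(D) = 0.9500 - 0.02623158 = 0.92376842
d1 = (ln(S_0'/K) + (r + sigma^2/2)*T) / (sigma*sqrt(T)) = 0.47550198
d2 = d1 - sigma*sqrt(T) = 0.10780645
exp(-rT) = 0.93239382
N(d1) = 0.68278539; N(d2) = 0.54292539
C = S_0' * N(d1) - K * exp(-rT) * N(d2) = 0.92376842 * 0.68278539 - 0.8900 * 0.93239382 * 0.54292539 = 0.1802


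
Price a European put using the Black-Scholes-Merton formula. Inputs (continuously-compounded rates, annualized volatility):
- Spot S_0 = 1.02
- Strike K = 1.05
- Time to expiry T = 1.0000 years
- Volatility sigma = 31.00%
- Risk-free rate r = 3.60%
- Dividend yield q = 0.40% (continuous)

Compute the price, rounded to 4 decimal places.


Answer: Price = 0.1234

Derivation:
d1 = (ln(S/K) + (r - q + 0.5*sigma^2) * T) / (sigma * sqrt(T)) = 0.16471762
d2 = d1 - sigma * sqrt(T) = -0.14528238
exp(-rT) = 0.96464029; exp(-qT) = 0.99600799
P = K * exp(-rT) * N(-d2) - S_0 * exp(-qT) * N(-d1)
N(-d1) = 0.43458312; N(-d2) = 0.55775604
P = 1.0500 * 0.96464029 * 0.55775604 - 1.0200 * 0.99600799 * 0.43458312 = 0.1234


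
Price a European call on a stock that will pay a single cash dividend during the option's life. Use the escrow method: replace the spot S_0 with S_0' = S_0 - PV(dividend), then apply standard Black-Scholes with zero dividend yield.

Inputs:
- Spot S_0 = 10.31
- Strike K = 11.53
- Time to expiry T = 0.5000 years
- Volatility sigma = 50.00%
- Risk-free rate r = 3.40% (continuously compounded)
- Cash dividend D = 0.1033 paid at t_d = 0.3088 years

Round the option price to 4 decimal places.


Answer: Price = 1.0127

Derivation:
PV(D) = D * exp(-r * t_d) = 0.1033 * 0.98955572 = 0.10222111
S_0' = S_0 - PV(D) = 10.3100 - 0.10222111 = 10.20777889
d1 = (ln(S_0'/K) + (r + sigma^2/2)*T) / (sigma*sqrt(T)) = -0.11964888
d2 = d1 - sigma*sqrt(T) = -0.47320227
exp(-rT) = 0.98314368
N(d1) = 0.45238065; N(d2) = 0.31803444
C = S_0' * N(d1) - K * exp(-rT) * N(d2) = 10.20777889 * 0.45238065 - 11.5300 * 0.98314368 * 0.31803444 = 1.0127


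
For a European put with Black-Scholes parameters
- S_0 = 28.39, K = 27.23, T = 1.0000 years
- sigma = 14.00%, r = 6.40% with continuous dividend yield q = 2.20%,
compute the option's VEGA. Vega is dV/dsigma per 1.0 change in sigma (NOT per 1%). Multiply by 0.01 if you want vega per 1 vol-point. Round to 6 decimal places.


d1 = 0.6679833129; d2 = 0.5279833129
phi(d1) = 0.3191674519; exp(-qT) = 0.9782402351; exp(-rT) = 0.9380049995
Vega = S * exp(-qT) * phi(d1) * sqrt(T) = 28.3900 * 0.9782402351 * 0.3191674519 * 1.0000000000 = 8.863995

Answer: Vega = 8.863995


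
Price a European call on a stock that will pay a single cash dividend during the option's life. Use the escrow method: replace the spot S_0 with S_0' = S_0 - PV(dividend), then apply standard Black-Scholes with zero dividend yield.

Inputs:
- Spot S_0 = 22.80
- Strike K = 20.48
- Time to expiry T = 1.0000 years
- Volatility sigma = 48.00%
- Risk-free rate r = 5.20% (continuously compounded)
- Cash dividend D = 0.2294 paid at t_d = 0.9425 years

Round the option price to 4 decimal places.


Answer: Price = 5.7431

Derivation:
PV(D) = D * exp(-r * t_d) = 0.2294 * 0.95217161 = 0.21842817
S_0' = S_0 - PV(D) = 22.8000 - 0.21842817 = 22.58157183
d1 = (ln(S_0'/K) + (r + sigma^2/2)*T) / (sigma*sqrt(T)) = 0.55184452
d2 = d1 - sigma*sqrt(T) = 0.07184452
exp(-rT) = 0.94932887
N(d1) = 0.70947256; N(d2) = 0.52863718
C = S_0' * N(d1) - K * exp(-rT) * N(d2) = 22.58157183 * 0.70947256 - 20.4800 * 0.94932887 * 0.52863718 = 5.7431


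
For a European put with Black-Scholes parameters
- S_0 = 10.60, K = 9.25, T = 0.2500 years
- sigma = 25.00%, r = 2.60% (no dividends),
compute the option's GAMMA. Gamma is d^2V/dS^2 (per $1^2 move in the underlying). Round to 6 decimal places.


Answer: Gamma = 0.145792

Derivation:
d1 = 1.2043435967; d2 = 1.0793435967
phi(d1) = 0.1931747068; exp(-qT) = 1.0000000000; exp(-rT) = 0.9935210793
Gamma = exp(-qT) * phi(d1) / (S * sigma * sqrt(T)) = 1.0000000000 * 0.1931747068 / (10.6000 * 0.2500 * 0.5000000000) = 0.145792


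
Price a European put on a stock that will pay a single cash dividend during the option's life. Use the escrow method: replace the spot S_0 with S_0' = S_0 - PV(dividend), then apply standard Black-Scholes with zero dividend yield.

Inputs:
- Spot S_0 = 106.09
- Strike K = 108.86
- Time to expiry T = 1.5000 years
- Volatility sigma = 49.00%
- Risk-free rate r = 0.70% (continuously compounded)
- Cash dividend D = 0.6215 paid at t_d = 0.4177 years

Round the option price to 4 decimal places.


Answer: Price = 26.2844

Derivation:
PV(D) = D * exp(-r * t_d) = 0.6215 * 0.99708037 = 0.61968545
S_0' = S_0 - PV(D) = 106.0900 - 0.61968545 = 105.47031455
d1 = (ln(S_0'/K) + (r + sigma^2/2)*T) / (sigma*sqrt(T)) = 0.26484797
d2 = d1 - sigma*sqrt(T) = -0.33527702
exp(-rT) = 0.98955493
N(-d1) = 0.39556329; N(-d2) = 0.63129194
P = K * exp(-rT) * N(-d2) - S_0' * N(-d1) = 108.8600 * 0.98955493 * 0.63129194 - 105.47031455 * 0.39556329 = 26.2844


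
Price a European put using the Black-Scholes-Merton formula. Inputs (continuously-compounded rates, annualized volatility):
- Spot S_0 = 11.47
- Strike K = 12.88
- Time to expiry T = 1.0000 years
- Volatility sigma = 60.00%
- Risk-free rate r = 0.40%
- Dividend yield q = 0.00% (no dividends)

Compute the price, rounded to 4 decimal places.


d1 = (ln(S/K) + (r - q + 0.5*sigma^2) * T) / (sigma * sqrt(T)) = 0.11343202
d2 = d1 - sigma * sqrt(T) = -0.48656798
exp(-rT) = 0.99600799; exp(-qT) = 1.00000000
P = K * exp(-rT) * N(-d2) - S_0 * exp(-qT) * N(-d1)
N(-d1) = 0.45484403; N(-d2) = 0.68671774
P = 12.8800 * 0.99600799 * 0.68671774 - 11.4700 * 1.00000000 * 0.45484403 = 3.5926

Answer: Price = 3.5926


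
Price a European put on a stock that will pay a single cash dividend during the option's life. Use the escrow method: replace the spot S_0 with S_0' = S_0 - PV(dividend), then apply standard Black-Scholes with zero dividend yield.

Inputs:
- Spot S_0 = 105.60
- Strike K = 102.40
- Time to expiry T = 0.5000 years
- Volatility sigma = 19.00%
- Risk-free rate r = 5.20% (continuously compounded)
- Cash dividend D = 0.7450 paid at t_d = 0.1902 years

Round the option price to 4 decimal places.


Answer: Price = 3.3057

Derivation:
PV(D) = D * exp(-r * t_d) = 0.7450 * 0.99015835 = 0.73766797
S_0' = S_0 - PV(D) = 105.6000 - 0.73766797 = 104.86233203
d1 = (ln(S_0'/K) + (r + sigma^2/2)*T) / (sigma*sqrt(T)) = 0.43756254
d2 = d1 - sigma*sqrt(T) = 0.30321225
exp(-rT) = 0.97433509
N(-d1) = 0.33085171; N(-d2) = 0.38086406
P = K * exp(-rT) * N(-d2) - S_0' * N(-d1) = 102.4000 * 0.97433509 * 0.38086406 - 104.86233203 * 0.33085171 = 3.3057


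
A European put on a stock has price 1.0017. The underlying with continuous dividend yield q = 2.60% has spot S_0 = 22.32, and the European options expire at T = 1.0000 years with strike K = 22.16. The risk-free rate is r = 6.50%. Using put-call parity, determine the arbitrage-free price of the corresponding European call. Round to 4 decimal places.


Answer: Call price = 1.9834

Derivation:
Put-call parity: C - P = S_0 * exp(-qT) - K * exp(-rT).
S_0 * exp(-qT) = 22.3200 * 0.97433509 = 21.74715920
K * exp(-rT) = 22.1600 * 0.93706746 = 20.76541499
C = P + S*exp(-qT) - K*exp(-rT)
C = 1.0017 + 21.74715920 - 20.76541499 = 1.9834


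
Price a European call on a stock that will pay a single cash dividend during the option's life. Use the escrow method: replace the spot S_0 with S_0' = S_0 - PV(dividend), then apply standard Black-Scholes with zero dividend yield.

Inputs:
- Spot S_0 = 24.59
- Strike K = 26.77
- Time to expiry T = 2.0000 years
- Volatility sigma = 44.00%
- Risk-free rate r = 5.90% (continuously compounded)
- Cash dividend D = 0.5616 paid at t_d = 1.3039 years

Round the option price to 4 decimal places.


Answer: Price = 5.9868

Derivation:
PV(D) = D * exp(-r * t_d) = 0.5616 * 0.92595458 = 0.52001609
S_0' = S_0 - PV(D) = 24.5900 - 0.52001609 = 24.06998391
d1 = (ln(S_0'/K) + (r + sigma^2/2)*T) / (sigma*sqrt(T)) = 0.32990344
d2 = d1 - sigma*sqrt(T) = -0.29235053
exp(-rT) = 0.88869605
N(d1) = 0.62926354; N(d2) = 0.38500932
C = S_0' * N(d1) - K * exp(-rT) * N(d2) = 24.06998391 * 0.62926354 - 26.7700 * 0.88869605 * 0.38500932 = 5.9868


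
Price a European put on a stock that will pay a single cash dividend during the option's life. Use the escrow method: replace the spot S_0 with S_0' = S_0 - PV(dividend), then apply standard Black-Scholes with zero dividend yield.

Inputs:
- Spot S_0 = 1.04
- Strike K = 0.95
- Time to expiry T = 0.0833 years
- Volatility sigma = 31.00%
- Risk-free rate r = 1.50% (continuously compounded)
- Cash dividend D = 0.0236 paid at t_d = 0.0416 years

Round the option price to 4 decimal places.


Answer: Price = 0.0111

Derivation:
PV(D) = D * exp(-r * t_d) = 0.0236 * 0.99937619 = 0.02358528
S_0' = S_0 - PV(D) = 1.0400 - 0.02358528 = 1.01641472
d1 = (ln(S_0'/K) + (r + sigma^2/2)*T) / (sigma*sqrt(T)) = 0.81396762
d2 = d1 - sigma*sqrt(T) = 0.72449623
exp(-rT) = 0.99875128
N(-d1) = 0.20783175; N(-d2) = 0.23438057
P = K * exp(-rT) * N(-d2) - S_0' * N(-d1) = 0.9500 * 0.99875128 * 0.23438057 - 1.01641472 * 0.20783175 = 0.0111


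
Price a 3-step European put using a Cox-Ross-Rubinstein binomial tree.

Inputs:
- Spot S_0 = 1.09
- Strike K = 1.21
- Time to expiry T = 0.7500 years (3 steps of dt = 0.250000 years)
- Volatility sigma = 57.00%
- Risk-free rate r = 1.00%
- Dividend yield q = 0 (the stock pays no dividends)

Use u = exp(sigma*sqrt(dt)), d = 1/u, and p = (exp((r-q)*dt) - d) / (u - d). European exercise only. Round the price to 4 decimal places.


Answer: Price = V(0,0) = 0.2963

Derivation:
dt = T/N = 0.250000
u = exp(sigma*sqrt(dt)) = 1.329762; d = 1/u = 0.752014
p = (exp((r-q)*dt) - d) / (u - d) = 0.433561
Discount per step: exp(-r*dt) = 0.997503
Stock lattice S(k, i) with i counting down-moves:
  k=0: S(0,0) = 1.0900
  k=1: S(1,0) = 1.4494; S(1,1) = 0.8197
  k=2: S(2,0) = 1.9274; S(2,1) = 1.0900; S(2,2) = 0.6164
  k=3: S(3,0) = 2.5630; S(3,1) = 1.4494; S(3,2) = 0.8197; S(3,3) = 0.4636
Terminal payoffs V(N, i) = max(K - S_T, 0):
  V(3,0) = 0.000000; V(3,1) = 0.000000; V(3,2) = 0.390304; V(3,3) = 0.746441
Backward induction: V(k, i) = exp(-r*dt) * [p * V(k+1, i) + (1-p) * V(k+1, i+1)].
  V(2,0) = exp(-r*dt) * [p*0.000000 + (1-p)*0.000000] = 0.000000
  V(2,1) = exp(-r*dt) * [p*0.000000 + (1-p)*0.390304] = 0.220532
  V(2,2) = exp(-r*dt) * [p*0.390304 + (1-p)*0.746441] = 0.590556
  V(1,0) = exp(-r*dt) * [p*0.000000 + (1-p)*0.220532] = 0.124606
  V(1,1) = exp(-r*dt) * [p*0.220532 + (1-p)*0.590556] = 0.429054
  V(0,0) = exp(-r*dt) * [p*0.124606 + (1-p)*0.429054] = 0.296315


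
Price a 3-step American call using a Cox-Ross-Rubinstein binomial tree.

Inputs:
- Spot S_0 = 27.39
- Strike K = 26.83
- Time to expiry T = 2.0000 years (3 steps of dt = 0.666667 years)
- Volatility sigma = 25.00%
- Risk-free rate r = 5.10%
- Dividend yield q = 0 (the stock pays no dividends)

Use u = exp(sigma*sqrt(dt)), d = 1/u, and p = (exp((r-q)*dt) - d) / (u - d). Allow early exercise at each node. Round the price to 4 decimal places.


dt = T/N = 0.666667
u = exp(sigma*sqrt(dt)) = 1.226450; d = 1/u = 0.815361
p = (exp((r-q)*dt) - d) / (u - d) = 0.533275
Discount per step: exp(-r*dt) = 0.966572
Stock lattice S(k, i) with i counting down-moves:
  k=0: S(0,0) = 27.3900
  k=1: S(1,0) = 33.5925; S(1,1) = 22.3327
  k=2: S(2,0) = 41.1995; S(2,1) = 27.3900; S(2,2) = 18.2092
  k=3: S(3,0) = 50.5292; S(3,1) = 33.5925; S(3,2) = 22.3327; S(3,3) = 14.8471
Terminal payoffs V(N, i) = max(S_T - K, 0):
  V(3,0) = 23.699151; V(3,1) = 6.762477; V(3,2) = 0.000000; V(3,3) = 0.000000
Backward induction: V(k, i) = exp(-r*dt) * [p * V(k+1, i) + (1-p) * V(k+1, i+1)]; then take max(V_cont, immediate exercise) for American.
  V(2,0) = exp(-r*dt) * [p*23.699151 + (1-p)*6.762477] = 15.266393; exercise = 14.369506; V(2,0) = max -> 15.266393
  V(2,1) = exp(-r*dt) * [p*6.762477 + (1-p)*0.000000] = 3.485705; exercise = 0.560000; V(2,1) = max -> 3.485705
  V(2,2) = exp(-r*dt) * [p*0.000000 + (1-p)*0.000000] = 0.000000; exercise = 0.000000; V(2,2) = max -> 0.000000
  V(1,0) = exp(-r*dt) * [p*15.266393 + (1-p)*3.485705] = 9.441516; exercise = 6.762477; V(1,0) = max -> 9.441516
  V(1,1) = exp(-r*dt) * [p*3.485705 + (1-p)*0.000000] = 1.796700; exercise = 0.000000; V(1,1) = max -> 1.796700
  V(0,0) = exp(-r*dt) * [p*9.441516 + (1-p)*1.796700] = 5.677144; exercise = 0.560000; V(0,0) = max -> 5.677144

Answer: Price = V(0,0) = 5.6771


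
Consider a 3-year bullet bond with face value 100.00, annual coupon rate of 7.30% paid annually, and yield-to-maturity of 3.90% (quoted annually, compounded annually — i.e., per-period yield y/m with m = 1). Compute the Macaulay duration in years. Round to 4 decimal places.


Answer: Macaulay duration = 2.8098 years

Derivation:
Coupon per period c = face * coupon_rate / m = 7.300000
Periods per year m = 1; per-period yield y/m = 0.039000
Number of cashflows N = 3
Cashflows (t years, CF_t, discount factor 1/(1+y/m)^(m*t), PV):
  t = 1.0000: CF_t = 7.300000, DF = 0.962464, PV = 7.025987
  t = 2.0000: CF_t = 7.300000, DF = 0.926337, PV = 6.762258
  t = 3.0000: CF_t = 107.300000, DF = 0.891566, PV = 95.665001
Price P = sum_t PV_t = 109.453246
Macaulay numerator sum_t t * PV_t:
  t * PV_t at t = 1.0000: 7.025987
  t * PV_t at t = 2.0000: 13.524517
  t * PV_t at t = 3.0000: 286.995002
Macaulay duration D = (sum_t t * PV_t) / P = 307.545506 / 109.453246 = 2.809834


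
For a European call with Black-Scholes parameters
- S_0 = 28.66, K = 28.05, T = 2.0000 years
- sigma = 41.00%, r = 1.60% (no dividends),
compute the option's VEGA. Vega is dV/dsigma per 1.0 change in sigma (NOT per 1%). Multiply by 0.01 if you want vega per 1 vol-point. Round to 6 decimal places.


Answer: Vega = 15.030728

Derivation:
d1 = 0.3822063757; d2 = -0.1976211849
phi(d1) = 0.3708419233; exp(-qT) = 1.0000000000; exp(-rT) = 0.9685065821
Vega = S * exp(-qT) * phi(d1) * sqrt(T) = 28.6600 * 1.0000000000 * 0.3708419233 * 1.4142135624 = 15.030728


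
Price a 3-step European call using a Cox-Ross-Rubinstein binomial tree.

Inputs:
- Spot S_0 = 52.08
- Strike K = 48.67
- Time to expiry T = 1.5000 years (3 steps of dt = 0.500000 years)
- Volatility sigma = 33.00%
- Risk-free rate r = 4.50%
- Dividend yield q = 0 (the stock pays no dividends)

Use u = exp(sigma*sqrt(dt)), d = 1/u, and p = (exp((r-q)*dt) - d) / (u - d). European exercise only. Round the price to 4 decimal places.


dt = T/N = 0.500000
u = exp(sigma*sqrt(dt)) = 1.262817; d = 1/u = 0.791880
p = (exp((r-q)*dt) - d) / (u - d) = 0.490246
Discount per step: exp(-r*dt) = 0.977751
Stock lattice S(k, i) with i counting down-moves:
  k=0: S(0,0) = 52.0800
  k=1: S(1,0) = 65.7675; S(1,1) = 41.2411
  k=2: S(2,0) = 83.0524; S(2,1) = 52.0800; S(2,2) = 32.6580
  k=3: S(3,0) = 104.8800; S(3,1) = 65.7675; S(3,2) = 41.2411; S(3,3) = 25.8612
Terminal payoffs V(N, i) = max(S_T - K, 0):
  V(3,0) = 56.209987; V(3,1) = 17.097529; V(3,2) = 0.000000; V(3,3) = 0.000000
Backward induction: V(k, i) = exp(-r*dt) * [p * V(k+1, i) + (1-p) * V(k+1, i+1)].
  V(2,0) = exp(-r*dt) * [p*56.209987 + (1-p)*17.097529] = 35.465226
  V(2,1) = exp(-r*dt) * [p*17.097529 + (1-p)*0.000000] = 8.195499
  V(2,2) = exp(-r*dt) * [p*0.000000 + (1-p)*0.000000] = 0.000000
  V(1,0) = exp(-r*dt) * [p*35.465226 + (1-p)*8.195499] = 21.084581
  V(1,1) = exp(-r*dt) * [p*8.195499 + (1-p)*0.000000] = 3.928416
  V(0,0) = exp(-r*dt) * [p*21.084581 + (1-p)*3.928416] = 12.064619

Answer: Price = V(0,0) = 12.0646


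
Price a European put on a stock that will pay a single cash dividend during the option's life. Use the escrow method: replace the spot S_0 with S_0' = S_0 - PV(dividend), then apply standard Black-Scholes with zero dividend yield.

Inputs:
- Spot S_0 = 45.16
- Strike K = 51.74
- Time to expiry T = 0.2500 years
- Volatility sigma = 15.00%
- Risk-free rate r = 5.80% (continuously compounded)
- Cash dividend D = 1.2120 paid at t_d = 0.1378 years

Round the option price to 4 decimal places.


Answer: Price = 7.0693

Derivation:
PV(D) = D * exp(-r * t_d) = 1.2120 * 0.99203945 = 1.20235182
S_0' = S_0 - PV(D) = 45.1600 - 1.20235182 = 43.95764818
d1 = (ln(S_0'/K) + (r + sigma^2/2)*T) / (sigma*sqrt(T)) = -1.94256064
d2 = d1 - sigma*sqrt(T) = -2.01756064
exp(-rT) = 0.98560462
N(-d1) = 0.97396537; N(-d2) = 0.97818148
P = K * exp(-rT) * N(-d2) - S_0' * N(-d1) = 51.7400 * 0.98560462 * 0.97818148 - 43.95764818 * 0.97396537 = 7.0693


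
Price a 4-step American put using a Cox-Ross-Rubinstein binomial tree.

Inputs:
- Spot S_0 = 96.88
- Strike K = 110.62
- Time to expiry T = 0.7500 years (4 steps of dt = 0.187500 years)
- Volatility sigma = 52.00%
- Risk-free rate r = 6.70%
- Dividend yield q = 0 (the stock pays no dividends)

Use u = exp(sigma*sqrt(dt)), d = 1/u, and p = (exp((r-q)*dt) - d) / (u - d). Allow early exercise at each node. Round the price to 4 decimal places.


dt = T/N = 0.187500
u = exp(sigma*sqrt(dt)) = 1.252531; d = 1/u = 0.798383
p = (exp((r-q)*dt) - d) / (u - d) = 0.471781
Discount per step: exp(-r*dt) = 0.987516
Stock lattice S(k, i) with i counting down-moves:
  k=0: S(0,0) = 96.8800
  k=1: S(1,0) = 121.3452; S(1,1) = 77.3474
  k=2: S(2,0) = 151.9887; S(2,1) = 96.8800; S(2,2) = 61.7528
  k=3: S(3,0) = 190.3706; S(3,1) = 121.3452; S(3,2) = 77.3474; S(3,3) = 49.3024
  k=4: S(4,0) = 238.4452; S(4,1) = 151.9887; S(4,2) = 96.8800; S(4,3) = 61.7528; S(4,4) = 39.3622
Terminal payoffs V(N, i) = max(K - S_T, 0):
  V(4,0) = 0.000000; V(4,1) = 0.000000; V(4,2) = 13.740000; V(4,3) = 48.867165; V(4,4) = 71.257772
Backward induction: V(k, i) = exp(-r*dt) * [p * V(k+1, i) + (1-p) * V(k+1, i+1)]; then take max(V_cont, immediate exercise) for American.
  V(3,0) = exp(-r*dt) * [p*0.000000 + (1-p)*0.000000] = 0.000000; exercise = 0.000000; V(3,0) = max -> 0.000000
  V(3,1) = exp(-r*dt) * [p*0.000000 + (1-p)*13.740000] = 7.167122; exercise = 0.000000; V(3,1) = max -> 7.167122
  V(3,2) = exp(-r*dt) * [p*13.740000 + (1-p)*48.867165] = 31.891665; exercise = 33.272636; V(3,2) = max -> 33.272636
  V(3,3) = exp(-r*dt) * [p*48.867165 + (1-p)*71.257772] = 59.936603; exercise = 61.317574; V(3,3) = max -> 61.317574
  V(2,0) = exp(-r*dt) * [p*0.000000 + (1-p)*7.167122] = 3.738547; exercise = 0.000000; V(2,0) = max -> 3.738547
  V(2,1) = exp(-r*dt) * [p*7.167122 + (1-p)*33.272636] = 20.694927; exercise = 13.740000; V(2,1) = max -> 20.694927
  V(2,2) = exp(-r*dt) * [p*33.272636 + (1-p)*61.317574] = 47.486193; exercise = 48.867165; V(2,2) = max -> 48.867165
  V(1,0) = exp(-r*dt) * [p*3.738547 + (1-p)*20.694927] = 12.536741; exercise = 0.000000; V(1,0) = max -> 12.536741
  V(1,1) = exp(-r*dt) * [p*20.694927 + (1-p)*48.867165] = 35.131906; exercise = 33.272636; V(1,1) = max -> 35.131906
  V(0,0) = exp(-r*dt) * [p*12.536741 + (1-p)*35.131906] = 24.166428; exercise = 13.740000; V(0,0) = max -> 24.166428

Answer: Price = V(0,0) = 24.1664


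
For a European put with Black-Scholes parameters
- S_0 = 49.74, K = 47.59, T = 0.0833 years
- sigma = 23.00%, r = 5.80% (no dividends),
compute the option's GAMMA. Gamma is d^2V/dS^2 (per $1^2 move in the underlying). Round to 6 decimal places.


d1 = 0.7716168208; d2 = 0.7052348203
phi(d1) = 0.2962253513; exp(-qT) = 1.0000000000; exp(-rT) = 0.9951802524
Gamma = exp(-qT) * phi(d1) / (S * sigma * sqrt(T)) = 1.0000000000 * 0.2962253513 / (49.7400 * 0.2300 * 0.2886173938) = 0.089715

Answer: Gamma = 0.089715


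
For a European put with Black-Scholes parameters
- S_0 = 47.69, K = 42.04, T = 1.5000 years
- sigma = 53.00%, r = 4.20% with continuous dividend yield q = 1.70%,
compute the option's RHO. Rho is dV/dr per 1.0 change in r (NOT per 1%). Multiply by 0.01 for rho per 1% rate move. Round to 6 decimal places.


d1 = 0.5765932263; d2 = -0.0725215555
phi(d1) = 0.3378448855; exp(-qT) = 0.9748223790; exp(-rT) = 0.9389434737
N(-d2) = 0.5289065741
Rho = -K*T*exp(-rT)*N(-d2) = -42.0400 * 1.5000 * 0.9389434737 * 0.5289065741 = -31.316439

Answer: Rho = -31.316439


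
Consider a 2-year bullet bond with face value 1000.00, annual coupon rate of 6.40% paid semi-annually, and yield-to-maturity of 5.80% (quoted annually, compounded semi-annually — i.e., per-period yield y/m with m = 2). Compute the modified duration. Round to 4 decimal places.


Answer: Modified duration = 1.8556

Derivation:
Coupon per period c = face * coupon_rate / m = 32.000000
Periods per year m = 2; per-period yield y/m = 0.029000
Number of cashflows N = 4
Cashflows (t years, CF_t, discount factor 1/(1+y/m)^(m*t), PV):
  t = 0.5000: CF_t = 32.000000, DF = 0.971817, PV = 31.098154
  t = 1.0000: CF_t = 32.000000, DF = 0.944429, PV = 30.221724
  t = 1.5000: CF_t = 32.000000, DF = 0.917812, PV = 29.369994
  t = 2.0000: CF_t = 1032.000000, DF = 0.891946, PV = 920.488142
Price P = sum_t PV_t = 1011.178013
First compute Macaulay numerator sum_t t * PV_t:
  t * PV_t at t = 0.5000: 15.549077
  t * PV_t at t = 1.0000: 30.221724
  t * PV_t at t = 1.5000: 44.054991
  t * PV_t at t = 2.0000: 1840.976284
Macaulay duration D = 1930.802075 / 1011.178013 = 1.909458
Modified duration = D / (1 + y/m) = 1.909458 / (1 + 0.029000) = 1.855644


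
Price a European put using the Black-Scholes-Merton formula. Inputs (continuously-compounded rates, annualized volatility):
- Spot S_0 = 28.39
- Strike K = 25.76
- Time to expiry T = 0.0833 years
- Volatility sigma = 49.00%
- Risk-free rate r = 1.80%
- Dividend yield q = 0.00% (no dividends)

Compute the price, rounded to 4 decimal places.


Answer: Price = 0.5471

Derivation:
d1 = (ln(S/K) + (r - q + 0.5*sigma^2) * T) / (sigma * sqrt(T)) = 0.76871514
d2 = d1 - sigma * sqrt(T) = 0.62729262
exp(-rT) = 0.99850172; exp(-qT) = 1.00000000
P = K * exp(-rT) * N(-d2) - S_0 * exp(-qT) * N(-d1)
N(-d1) = 0.22103122; N(-d2) = 0.26523372
P = 25.7600 * 0.99850172 * 0.26523372 - 28.3900 * 1.00000000 * 0.22103122 = 0.5471


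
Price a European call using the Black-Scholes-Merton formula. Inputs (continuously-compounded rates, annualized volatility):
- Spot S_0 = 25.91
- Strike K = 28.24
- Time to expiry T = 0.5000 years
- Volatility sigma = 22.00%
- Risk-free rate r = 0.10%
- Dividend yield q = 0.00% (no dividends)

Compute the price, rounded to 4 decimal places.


d1 = (ln(S/K) + (r - q + 0.5*sigma^2) * T) / (sigma * sqrt(T)) = -0.47254286
d2 = d1 - sigma * sqrt(T) = -0.62810636
exp(-rT) = 0.99950012; exp(-qT) = 1.00000000
C = S_0 * exp(-qT) * N(d1) - K * exp(-rT) * N(d2)
N(d1) = 0.31826968; N(d2) = 0.26496713
C = 25.9100 * 1.00000000 * 0.31826968 - 28.2400 * 0.99950012 * 0.26496713 = 0.7674

Answer: Price = 0.7674


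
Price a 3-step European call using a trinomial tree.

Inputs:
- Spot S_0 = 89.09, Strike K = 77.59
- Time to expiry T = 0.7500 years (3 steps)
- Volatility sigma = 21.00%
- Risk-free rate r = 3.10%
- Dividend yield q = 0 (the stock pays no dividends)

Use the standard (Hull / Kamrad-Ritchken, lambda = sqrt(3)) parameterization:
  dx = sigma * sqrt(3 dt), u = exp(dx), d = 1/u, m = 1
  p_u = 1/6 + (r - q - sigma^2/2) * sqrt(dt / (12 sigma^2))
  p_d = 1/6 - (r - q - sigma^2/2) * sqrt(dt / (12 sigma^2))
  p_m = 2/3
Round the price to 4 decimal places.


dt = T/N = 0.250000; dx = sigma*sqrt(3*dt) = 0.181865
u = exp(dx) = 1.199453; d = 1/u = 0.833714
p_u = 0.172818, p_m = 0.666667, p_d = 0.160515
Discount per step: exp(-r*dt) = 0.992280
Stock lattice S(k, j) with j the centered position index:
  k=0: S(0,+0) = 89.0900
  k=1: S(1,-1) = 74.2755; S(1,+0) = 89.0900; S(1,+1) = 106.8592
  k=2: S(2,-2) = 61.9245; S(2,-1) = 74.2755; S(2,+0) = 89.0900; S(2,+1) = 106.8592; S(2,+2) = 128.1726
  k=3: S(3,-3) = 51.6273; S(3,-2) = 61.9245; S(3,-1) = 74.2755; S(3,+0) = 89.0900; S(3,+1) = 106.8592; S(3,+2) = 128.1726; S(3,+3) = 153.7370
Terminal payoffs V(N, j) = max(S_T - K, 0):
  V(3,-3) = 0.000000; V(3,-2) = 0.000000; V(3,-1) = 0.000000; V(3,+0) = 11.500000; V(3,+1) = 29.269237; V(3,+2) = 50.582596; V(3,+3) = 76.146961
Backward induction: V(k, j) = exp(-r*dt) * [p_u * V(k+1, j+1) + p_m * V(k+1, j) + p_d * V(k+1, j-1)]
  V(2,-2) = exp(-r*dt) * [p_u*0.000000 + p_m*0.000000 + p_d*0.000000] = 0.000000
  V(2,-1) = exp(-r*dt) * [p_u*11.500000 + p_m*0.000000 + p_d*0.000000] = 1.972066
  V(2,+0) = exp(-r*dt) * [p_u*29.269237 + p_m*11.500000 + p_d*0.000000] = 12.626686
  V(2,+1) = exp(-r*dt) * [p_u*50.582596 + p_m*29.269237 + p_d*11.500000] = 29.867966
  V(2,+2) = exp(-r*dt) * [p_u*76.146961 + p_m*50.582596 + p_d*29.269237] = 51.181271
  V(1,-1) = exp(-r*dt) * [p_u*12.626686 + p_m*1.972066 + p_d*0.000000] = 3.469836
  V(1,+0) = exp(-r*dt) * [p_u*29.867966 + p_m*12.626686 + p_d*1.972066] = 13.788787
  V(1,+1) = exp(-r*dt) * [p_u*51.181271 + p_m*29.867966 + p_d*12.626686] = 30.546154
  V(0,+0) = exp(-r*dt) * [p_u*30.546154 + p_m*13.788787 + p_d*3.469836] = 14.912397

Answer: Price = V(0,0) = 14.9124


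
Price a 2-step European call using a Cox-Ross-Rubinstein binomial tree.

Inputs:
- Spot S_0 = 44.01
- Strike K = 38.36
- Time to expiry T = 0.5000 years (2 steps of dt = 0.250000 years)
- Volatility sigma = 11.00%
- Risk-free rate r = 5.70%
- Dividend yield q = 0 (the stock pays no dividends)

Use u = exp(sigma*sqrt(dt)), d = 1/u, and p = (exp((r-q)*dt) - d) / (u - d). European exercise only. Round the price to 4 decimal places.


dt = T/N = 0.250000
u = exp(sigma*sqrt(dt)) = 1.056541; d = 1/u = 0.946485
p = (exp((r-q)*dt) - d) / (u - d) = 0.616661
Discount per step: exp(-r*dt) = 0.985851
Stock lattice S(k, i) with i counting down-moves:
  k=0: S(0,0) = 44.0100
  k=1: S(1,0) = 46.4984; S(1,1) = 41.6548
  k=2: S(2,0) = 49.1274; S(2,1) = 44.0100; S(2,2) = 39.4257
Terminal payoffs V(N, i) = max(S_T - K, 0):
  V(2,0) = 10.767398; V(2,1) = 5.650000; V(2,2) = 1.065660
Backward induction: V(k, i) = exp(-r*dt) * [p * V(k+1, i) + (1-p) * V(k+1, i+1)].
  V(1,0) = exp(-r*dt) * [p*10.767398 + (1-p)*5.650000] = 8.681106
  V(1,1) = exp(-r*dt) * [p*5.650000 + (1-p)*1.065660] = 3.837565
  V(0,0) = exp(-r*dt) * [p*8.681106 + (1-p)*3.837565] = 6.727828

Answer: Price = V(0,0) = 6.7278


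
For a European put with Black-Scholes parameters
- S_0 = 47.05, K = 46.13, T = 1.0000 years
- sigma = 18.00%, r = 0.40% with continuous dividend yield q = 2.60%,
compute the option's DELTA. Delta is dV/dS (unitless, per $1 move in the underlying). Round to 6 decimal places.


Answer: Delta = -0.457079

Derivation:
d1 = 0.0774853803; d2 = -0.1025146197
phi(d1) = 0.3977464547; exp(-qT) = 0.9743350896; exp(-rT) = 0.9960079893
N(-d1) = 0.4691187106
Delta = -exp(-qT) * N(-d1) = -0.9743350896 * 0.4691187106 = -0.457079


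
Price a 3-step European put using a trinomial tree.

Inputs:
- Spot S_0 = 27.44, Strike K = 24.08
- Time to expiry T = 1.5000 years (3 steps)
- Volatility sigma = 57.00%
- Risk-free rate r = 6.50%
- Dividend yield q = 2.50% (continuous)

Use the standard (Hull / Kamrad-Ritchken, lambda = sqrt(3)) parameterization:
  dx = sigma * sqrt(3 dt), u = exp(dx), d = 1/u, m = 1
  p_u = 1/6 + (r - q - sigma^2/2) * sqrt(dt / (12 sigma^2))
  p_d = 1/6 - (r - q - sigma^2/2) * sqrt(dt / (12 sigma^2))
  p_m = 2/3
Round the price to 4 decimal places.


Answer: Price = V(0,0) = 4.3747

Derivation:
dt = T/N = 0.500000; dx = sigma*sqrt(3*dt) = 0.698105
u = exp(dx) = 2.009939; d = 1/u = 0.497527
p_u = 0.122816, p_m = 0.666667, p_d = 0.210518
Discount per step: exp(-r*dt) = 0.968022
Stock lattice S(k, j) with j the centered position index:
  k=0: S(0,+0) = 27.4400
  k=1: S(1,-1) = 13.6522; S(1,+0) = 27.4400; S(1,+1) = 55.1527
  k=2: S(2,-2) = 6.7923; S(2,-1) = 13.6522; S(2,+0) = 27.4400; S(2,+1) = 55.1527; S(2,+2) = 110.8537
  k=3: S(3,-3) = 3.3794; S(3,-2) = 6.7923; S(3,-1) = 13.6522; S(3,+0) = 27.4400; S(3,+1) = 55.1527; S(3,+2) = 110.8537; S(3,+3) = 222.8091
Terminal payoffs V(N, j) = max(K - S_T, 0):
  V(3,-3) = 20.700634; V(3,-2) = 17.287679; V(3,-1) = 10.427847; V(3,+0) = 0.000000; V(3,+1) = 0.000000; V(3,+2) = 0.000000; V(3,+3) = 0.000000
Backward induction: V(k, j) = exp(-r*dt) * [p_u * V(k+1, j+1) + p_m * V(k+1, j) + p_d * V(k+1, j-1)]
  V(2,-2) = exp(-r*dt) * [p_u*10.427847 + p_m*17.287679 + p_d*20.700634] = 16.614818
  V(2,-1) = exp(-r*dt) * [p_u*0.000000 + p_m*10.427847 + p_d*17.287679] = 10.252575
  V(2,+0) = exp(-r*dt) * [p_u*0.000000 + p_m*0.000000 + p_d*10.427847] = 2.125046
  V(2,+1) = exp(-r*dt) * [p_u*0.000000 + p_m*0.000000 + p_d*0.000000] = 0.000000
  V(2,+2) = exp(-r*dt) * [p_u*0.000000 + p_m*0.000000 + p_d*0.000000] = 0.000000
  V(1,-1) = exp(-r*dt) * [p_u*2.125046 + p_m*10.252575 + p_d*16.614818] = 10.254988
  V(1,+0) = exp(-r*dt) * [p_u*0.000000 + p_m*2.125046 + p_d*10.252575] = 3.460723
  V(1,+1) = exp(-r*dt) * [p_u*0.000000 + p_m*0.000000 + p_d*2.125046] = 0.433054
  V(0,+0) = exp(-r*dt) * [p_u*0.433054 + p_m*3.460723 + p_d*10.254988] = 4.374677
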